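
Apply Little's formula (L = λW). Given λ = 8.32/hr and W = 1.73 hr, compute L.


L = λW = 8.32·1.73 = 14.3936

Final: 14.3936


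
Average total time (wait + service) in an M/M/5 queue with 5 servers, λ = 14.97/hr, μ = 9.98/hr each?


a = 1.5000; ρ = 0.3000; P₀ = 0.222775
Lq = P₀·a^c·ρ/(c!(1−ρ)²) = 0.008631
Wq = Lq/λ = 0.008631/14.97 = 0.0005766 hr
W = Wq + 1/μ = 0.0005766 + 0.10020 = 0.10078 hr

Final: 0.10078 hr


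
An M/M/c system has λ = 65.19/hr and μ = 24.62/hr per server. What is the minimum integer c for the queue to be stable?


Stability requires cμ > λ ⇔ c > λ/μ.
λ/μ = 65.19/24.62 = 2.6478
Minimum integer c = ⌊2.6478⌋ + 1 = 3
Check: 3·24.62 = 73.86 > 65.19, while 2·24.62 = 49.24 ≤ 65.19

Final: 3 servers


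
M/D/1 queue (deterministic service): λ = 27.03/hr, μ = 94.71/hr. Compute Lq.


ρ = 27.03/94.71 = 0.2854
M/D/1: Lq = ρ²/(2(1−ρ)) = 0.08145/(2·0.7146) = 0.05699

Final: 0.05699


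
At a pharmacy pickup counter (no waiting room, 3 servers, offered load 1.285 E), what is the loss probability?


B(c,a) = (a^c/c!) / Σ_{k=0}^{c} a^k/k!
a^3/3! = 0.353637
Σ terms (k=0..3): 1.00000 + 1.28500 + 0.82561 + 0.35364 = 3.464250
B = 0.353637/3.464250 = 0.102082

Final: 0.102082


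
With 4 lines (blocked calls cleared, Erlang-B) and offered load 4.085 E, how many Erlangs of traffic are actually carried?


B(4,4.085) = 0.318820 (Erlang-B)
Carried load = a(1 − B) = 4.085·(1 − 0.318820) = 4.085·0.681180 = 2.7826 E

Final: 2.7826 Erlangs


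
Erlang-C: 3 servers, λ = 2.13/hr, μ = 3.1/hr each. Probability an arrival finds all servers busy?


a = λ/μ = 0.6871; ρ = a/3 = 0.2290
P₀ = 0.501688 (from M/M/c formula)
C(c,a) = [a^c/(c!(1−ρ))]·P₀ = [0.32438/(6·0.7710)]·0.501688
= 0.07012·0.501688 = 0.035180

Final: 0.035180


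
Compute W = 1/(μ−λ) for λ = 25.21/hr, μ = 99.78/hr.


W = 1/(μ−λ) = 1/(99.78 − 25.21) = 1/74.57 = 0.01341 hr

Final: 0.01341 hr


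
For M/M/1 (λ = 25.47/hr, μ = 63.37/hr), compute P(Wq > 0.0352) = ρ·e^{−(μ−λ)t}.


ρ = 25.47/63.37 = 0.4019
P(Wq > t) = ρ·e^{−(μ−λ)t} = 0.4019·e^{−1.3341}
= 0.4019·0.263400 = 0.105867

Final: 0.105867


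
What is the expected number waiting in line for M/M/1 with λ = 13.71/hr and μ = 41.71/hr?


ρ = 13.71/41.71 = 0.3287
Lq = ρ²/(1−ρ) = 0.1080/0.6713 = 0.1609

Final: 0.1609


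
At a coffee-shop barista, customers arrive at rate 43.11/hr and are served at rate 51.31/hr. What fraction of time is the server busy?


ρ = λ/μ = 43.11/51.31 = 0.8402

Final: 0.8402


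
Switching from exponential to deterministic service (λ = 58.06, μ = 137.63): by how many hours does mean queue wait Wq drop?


ρ = 58.06/137.63 = 0.4219
Wq(M/M/1) = ρ/(μ−λ) = 0.4219/79.57 = 0.005302 hr
Wq(M/D/1) = ρ/(2(μ−λ)) = 0.002651 hr
Savings = 0.005302 − 0.002651 = 0.002651 hr

Final: 0.002651 hr


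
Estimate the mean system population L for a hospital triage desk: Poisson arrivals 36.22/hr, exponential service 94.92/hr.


ρ = λ/μ = 36.22/94.92 = 0.3816
L = ρ/(1−ρ) = 0.3816/(1 − 0.3816) = 0.3816/0.6184 = 0.6170

Final: 0.6170


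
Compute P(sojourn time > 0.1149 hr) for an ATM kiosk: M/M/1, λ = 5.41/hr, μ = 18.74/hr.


W ~ Exponential(μ−λ) for M/M/1.
μ − λ = 18.74 − 5.41 = 13.3300
P(W > t) = e^{−(μ−λ)t} = e^{−1.5316} = 0.216186

Final: 0.216186


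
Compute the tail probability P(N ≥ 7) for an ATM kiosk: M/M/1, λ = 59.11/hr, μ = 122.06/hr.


ρ = 59.11/122.06 = 0.4843
P(N ≥ n) = ρ^n = 0.4843^7 = 0.006246

Final: 0.006246


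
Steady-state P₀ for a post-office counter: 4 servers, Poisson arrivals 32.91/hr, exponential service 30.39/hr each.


a = λ/μ = 32.91/30.39 = 1.0829; ρ = a/c = 0.2707
Σ_{k=0}^{3} a^k/k! (terms k=0..3) = 1.00000 + 1.08292 + 0.58636 + 0.21166 = 2.88094
Tail: a^4/(4!(1−ρ)) = 1.37527/(24·0.7293) = 0.07858
P₀ = 1/(2.88094 + 0.07858) = 1/2.95952 = 0.337893

Final: 0.337893


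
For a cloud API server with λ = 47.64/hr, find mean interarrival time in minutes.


Mean interarrival time = 1/λ = 1/47.64 hour = 0.02099 hour
In minutes: 0.02099 × 60 = 1.2594 min

Final: 1.2594 min


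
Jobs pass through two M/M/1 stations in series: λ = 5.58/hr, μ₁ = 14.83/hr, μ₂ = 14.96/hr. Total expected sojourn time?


Each node sees arrival rate λ = 5.58/hr (tandem ⇒ throughput preserved).
W₁ = 1/(μ₁−λ) = 1/(14.83−5.58) = 0.10811 hr
W₂ = 1/(μ₂−λ) = 1/(14.96−5.58) = 0.10661 hr
W_total = W₁ + W₂ = 0.10811 + 0.10661 = 0.21472 hr

Final: 0.21472 hr


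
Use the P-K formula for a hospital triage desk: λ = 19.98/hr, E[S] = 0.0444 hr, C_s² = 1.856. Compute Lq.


ρ = λ·E[S] = 19.98·0.0444 = 0.8871
Lq = ρ²(1+C_s²)/(2(1−ρ)) = 0.7870·(1+1.856)/(2·0.1129)
= 0.7870·2.8560/0.2258 = 9.95491

Final: 9.95491


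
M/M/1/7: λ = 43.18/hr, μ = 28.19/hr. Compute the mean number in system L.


ρ = 43.18/28.19 = 1.5317
L = ρ[1 − (K+1)ρ^K + Kρ^(K+1)] / [(1−ρ)(1−ρ^(K+1))]
Numerator: 1.5317·(1 − 8·19.783947 + 7·30.304038) = 84.026671
Denominator: (-0.5317)·(-29.304038) = 15.582388
L = 84.026671/15.582388 = 5.3924

Final: 5.3924


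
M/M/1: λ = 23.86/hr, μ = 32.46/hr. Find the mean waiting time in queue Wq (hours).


ρ = 23.86/32.46 = 0.7351
Wq = ρ/(μ−λ) = 0.7351/(32.46 − 23.86) = 0.7351/8.60 = 0.08547 hr

Final: 0.08547 hr


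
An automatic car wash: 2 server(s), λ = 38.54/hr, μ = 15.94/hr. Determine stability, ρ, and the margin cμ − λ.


Total capacity cμ = 2·15.94 = 31.88/hr
ρ = λ/(cμ) = 38.54/31.88 = 1.2089
Stable ⇔ ρ < 1: NO
Spare capacity = cμ − λ = 31.88 − 38.54 = -6.66/hr

Final: ρ = 1.2089; unstable; margin = -6.66/hr


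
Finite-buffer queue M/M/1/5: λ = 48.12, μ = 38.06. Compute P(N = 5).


ρ = λ/μ = 48.12/38.06 = 1.2643
P_K = (1−ρ)ρ^K/(1−ρ^(K+1)) = (-0.2643·3.230607)/(1 − 4.084520)
= -0.853912/-3.084520 = 0.276838

Final: 0.276838


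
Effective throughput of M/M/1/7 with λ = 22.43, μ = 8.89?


ρ = 2.5231; P_K = (1−ρ)ρ^7/(1−ρ^8) = 0.604024
λ_eff = λ(1 − P_K) = 22.43·(1 − 0.604024) = 22.43·0.395976 = 8.8817 /hr

Final: 8.8817 /hr


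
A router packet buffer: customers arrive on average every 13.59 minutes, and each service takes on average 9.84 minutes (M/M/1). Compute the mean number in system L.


λ = 60/13.59 = 4.4150 /hr
μ = 60/9.84 = 6.0976 /hr
ρ = λ/μ = 4.4150/6.0976 = 0.7241
L = ρ/(1−ρ) = 0.7241/0.2759 = 2.6240

Final: 2.6240


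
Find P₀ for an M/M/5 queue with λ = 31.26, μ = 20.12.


a = λ/μ = 31.26/20.12 = 1.5537; ρ = a/c = 0.3107
Σ_{k=0}^{4} a^k/k! (terms k=0..4) = 1.00000 + 1.55368 + 1.20696 + 0.62507 + 0.24279 = 4.62850
Tail: a^5/(5!(1−ρ)) = 9.05326/(120·0.6893) = 0.10946
P₀ = 1/(4.62850 + 0.10946) = 1/4.73796 = 0.211061

Final: 0.211061


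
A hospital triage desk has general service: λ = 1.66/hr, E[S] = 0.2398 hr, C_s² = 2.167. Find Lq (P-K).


ρ = λ·E[S] = 1.66·0.2398 = 0.3981
Lq = ρ²(1+C_s²)/(2(1−ρ)) = 0.1585·(1+2.167)/(2·0.6019)
= 0.1585·3.1670/1.2039 = 0.41686

Final: 0.41686


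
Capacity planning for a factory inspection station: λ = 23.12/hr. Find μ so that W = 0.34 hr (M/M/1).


W = 1/(μ−λ) ⇒ μ − λ = 1/W = 1/0.34 = 2.9412
μ = λ + 1/W = 23.12 + 2.9412 = 26.0612 per hr

Final: 26.0612 /hr


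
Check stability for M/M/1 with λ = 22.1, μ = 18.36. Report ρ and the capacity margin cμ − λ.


Total capacity cμ = 1·18.36 = 18.36/hr
ρ = λ/(cμ) = 22.1/18.36 = 1.2037
Stable ⇔ ρ < 1: NO
Spare capacity = cμ − λ = 18.36 − 22.1 = -3.74/hr

Final: ρ = 1.2037; unstable; margin = -3.74/hr


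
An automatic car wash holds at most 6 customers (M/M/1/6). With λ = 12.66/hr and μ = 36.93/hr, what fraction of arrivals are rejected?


ρ = λ/μ = 12.66/36.93 = 0.3428
P_K = (1−ρ)ρ^K/(1−ρ^(K+1)) = (0.6572·0.001623)/(1 − 0.0005564)
= 0.001067/0.999444 = 0.001067

Final: 0.001067


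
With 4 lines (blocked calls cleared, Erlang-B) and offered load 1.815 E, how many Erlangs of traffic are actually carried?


B(4,1.815) = 0.076498 (Erlang-B)
Carried load = a(1 − B) = 1.815·(1 − 0.076498) = 1.815·0.923502 = 1.6762 E

Final: 1.6762 Erlangs


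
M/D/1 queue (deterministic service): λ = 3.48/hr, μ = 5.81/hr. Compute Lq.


ρ = 3.48/5.81 = 0.5990
M/D/1: Lq = ρ²/(2(1−ρ)) = 0.3588/(2·0.4010) = 0.44730

Final: 0.44730


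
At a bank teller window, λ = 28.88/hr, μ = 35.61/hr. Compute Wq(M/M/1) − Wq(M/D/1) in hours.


ρ = 28.88/35.61 = 0.8110
Wq(M/M/1) = ρ/(μ−λ) = 0.8110/6.73 = 0.12051 hr
Wq(M/D/1) = ρ/(2(μ−λ)) = 0.06025 hr
Savings = 0.12051 − 0.06025 = 0.06025 hr

Final: 0.06025 hr


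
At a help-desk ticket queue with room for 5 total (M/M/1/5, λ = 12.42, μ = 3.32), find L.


ρ = 12.42/3.32 = 3.7410
L = ρ[1 − (K+1)ρ^K + Kρ^(K+1)] / [(1−ρ)(1−ρ^(K+1))]
Numerator: 3.7410·(1 − 6·732.685439 + 5·2740.949745) = 34827.012117
Denominator: (-2.7410)·(-2739.949745) = 7510.103216
L = 34827.012117/7510.103216 = 4.6374

Final: 4.6374


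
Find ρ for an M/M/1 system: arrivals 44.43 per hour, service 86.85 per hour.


ρ = λ/μ = 44.43/86.85 = 0.5116

Final: 0.5116


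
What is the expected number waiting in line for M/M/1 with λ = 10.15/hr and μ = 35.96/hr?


ρ = 10.15/35.96 = 0.2823
Lq = ρ²/(1−ρ) = 0.07967/0.7177 = 0.1110

Final: 0.1110


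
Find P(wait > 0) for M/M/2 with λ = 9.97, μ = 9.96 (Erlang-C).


a = λ/μ = 1.0010; ρ = a/2 = 0.5005
P₀ = 0.332887 (from M/M/c formula)
C(c,a) = [a^c/(c!(1−ρ))]·P₀ = [1.00201/(2·0.4995)]·0.332887
= 1.00302·0.332887 = 0.333891

Final: 0.333891


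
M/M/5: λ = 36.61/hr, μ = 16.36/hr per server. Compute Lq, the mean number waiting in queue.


a = λ/μ = 2.2378; ρ = a/5 = 0.4476
P₀ = 0.105257
Lq = P₀·a^c·ρ / (c!·(1−ρ)²) = 0.105257·56.11541·0.4476/(120·0.30520)
= 0.07218

Final: 0.07218


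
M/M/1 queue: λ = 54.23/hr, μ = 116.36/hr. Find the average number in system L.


ρ = λ/μ = 54.23/116.36 = 0.4661
L = ρ/(1−ρ) = 0.4661/(1 − 0.4661) = 0.4661/0.5339 = 0.8728

Final: 0.8728


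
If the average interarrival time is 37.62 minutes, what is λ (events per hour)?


λ = 1/(interarrival time) in consistent units.
1 hour = 60 min, so λ = 60/37.62 = 1.5949 per hour

Final: 1.5949 /hr


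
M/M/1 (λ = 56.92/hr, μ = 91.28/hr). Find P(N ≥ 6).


ρ = 56.92/91.28 = 0.6236
P(N ≥ n) = ρ^n = 0.6236^6 = 0.058794

Final: 0.058794


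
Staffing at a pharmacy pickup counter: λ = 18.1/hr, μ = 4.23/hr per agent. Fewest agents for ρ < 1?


Stability requires cμ > λ ⇔ c > λ/μ.
λ/μ = 18.1/4.23 = 4.2790
Minimum integer c = ⌊4.2790⌋ + 1 = 5
Check: 5·4.23 = 21.15 > 18.1, while 4·4.23 = 16.92 ≤ 18.1

Final: 5 servers


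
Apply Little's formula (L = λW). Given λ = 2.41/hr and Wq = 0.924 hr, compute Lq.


Lq = λWq = 2.41·0.924 = 2.2268

Final: 2.2268


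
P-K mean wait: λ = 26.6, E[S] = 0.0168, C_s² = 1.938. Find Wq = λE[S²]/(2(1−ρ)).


ρ = λ·E[S] = 26.6·0.0168 = 0.4469
E[S²] = E[S]²(1+C_s²) = 0.0168²·(1+1.938) = 0.0008292
Wq = λ·E[S²]/(2(1−ρ)) = 26.6·0.0008292/(2·0.5531) = 0.01994 hr

Final: 0.01994 hr


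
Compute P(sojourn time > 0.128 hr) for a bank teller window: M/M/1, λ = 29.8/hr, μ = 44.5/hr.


W ~ Exponential(μ−λ) for M/M/1.
μ − λ = 44.5 − 29.8 = 14.7000
P(W > t) = e^{−(μ−λ)t} = e^{−1.8816} = 0.152346

Final: 0.152346


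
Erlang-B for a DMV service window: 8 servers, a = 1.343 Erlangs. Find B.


B(c,a) = (a^c/c!) / Σ_{k=0}^{c} a^k/k!
a^8/8! = 0.0002625
Σ terms (k=0..8): 1.00000 + 1.34300 + 0.90182 + 0.40372 + 0.13555 + 0.03641 + 0.008149 + 0.001564 + 0.0002625 = 3.830473
B = 0.0002625/3.830473 = 0.00006852

Final: 0.00006852


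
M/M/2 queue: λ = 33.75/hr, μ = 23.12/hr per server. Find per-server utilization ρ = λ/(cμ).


ρ = λ/(cμ) = 33.75/(2·23.12) = 33.75/46.24 = 0.7299

Final: 0.7299


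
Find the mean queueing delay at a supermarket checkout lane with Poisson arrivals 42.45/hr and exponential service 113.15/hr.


ρ = 42.45/113.15 = 0.3752
Wq = ρ/(μ−λ) = 0.3752/(113.15 − 42.45) = 0.3752/70.70 = 0.005306 hr

Final: 0.005306 hr


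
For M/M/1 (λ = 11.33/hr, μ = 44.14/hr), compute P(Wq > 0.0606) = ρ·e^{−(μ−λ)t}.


ρ = 11.33/44.14 = 0.2567
P(Wq > t) = ρ·e^{−(μ−λ)t} = 0.2567·e^{−1.9883}
= 0.2567·0.136930 = 0.035148

Final: 0.035148


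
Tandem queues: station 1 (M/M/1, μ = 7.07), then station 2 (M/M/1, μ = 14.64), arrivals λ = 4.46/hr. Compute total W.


Each node sees arrival rate λ = 4.46/hr (tandem ⇒ throughput preserved).
W₁ = 1/(μ₁−λ) = 1/(7.07−4.46) = 0.38314 hr
W₂ = 1/(μ₂−λ) = 1/(14.64−4.46) = 0.09823 hr
W_total = W₁ + W₂ = 0.38314 + 0.09823 = 0.48137 hr

Final: 0.48137 hr


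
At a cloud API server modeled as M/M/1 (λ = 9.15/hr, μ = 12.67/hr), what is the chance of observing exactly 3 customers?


ρ = 9.15/12.67 = 0.7222
P_n = (1−ρ)·ρ^n = (1 − 0.7222)·0.7222^3 = 0.2778·0.376646 = 0.104640

Final: 0.104640


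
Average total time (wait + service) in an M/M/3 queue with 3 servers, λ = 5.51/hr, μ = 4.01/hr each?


a = 1.3741; ρ = 0.4580; P₀ = 0.242961
Lq = P₀·a^c·ρ/(c!(1−ρ)²) = 0.16381
Wq = Lq/λ = 0.16381/5.51 = 0.02973 hr
W = Wq + 1/μ = 0.02973 + 0.24938 = 0.27911 hr

Final: 0.27911 hr


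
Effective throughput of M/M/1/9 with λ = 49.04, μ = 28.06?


ρ = 1.7477; P_K = (1−ρ)ρ^9/(1−ρ^10) = 0.429429
λ_eff = λ(1 − P_K) = 49.04·(1 − 0.429429) = 49.04·0.570571 = 27.9808 /hr

Final: 27.9808 /hr


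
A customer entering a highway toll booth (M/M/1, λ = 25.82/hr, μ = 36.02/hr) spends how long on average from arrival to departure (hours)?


W = 1/(μ−λ) = 1/(36.02 − 25.82) = 1/10.20 = 0.09804 hr

Final: 0.09804 hr


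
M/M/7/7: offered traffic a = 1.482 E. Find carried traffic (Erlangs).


B(7,1.482) = 0.0007079 (Erlang-B)
Carried load = a(1 − B) = 1.482·(1 − 0.0007079) = 1.482·0.999292 = 1.4810 E

Final: 1.4810 Erlangs


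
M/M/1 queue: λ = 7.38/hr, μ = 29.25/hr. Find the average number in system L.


ρ = λ/μ = 7.38/29.25 = 0.2523
L = ρ/(1−ρ) = 0.2523/(1 − 0.2523) = 0.2523/0.7477 = 0.3374

Final: 0.3374


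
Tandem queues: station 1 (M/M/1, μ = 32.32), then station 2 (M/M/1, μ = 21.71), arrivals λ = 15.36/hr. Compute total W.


Each node sees arrival rate λ = 15.36/hr (tandem ⇒ throughput preserved).
W₁ = 1/(μ₁−λ) = 1/(32.32−15.36) = 0.05896 hr
W₂ = 1/(μ₂−λ) = 1/(21.71−15.36) = 0.15748 hr
W_total = W₁ + W₂ = 0.05896 + 0.15748 = 0.21644 hr

Final: 0.21644 hr


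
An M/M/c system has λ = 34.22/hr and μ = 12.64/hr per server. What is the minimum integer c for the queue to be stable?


Stability requires cμ > λ ⇔ c > λ/μ.
λ/μ = 34.22/12.64 = 2.7073
Minimum integer c = ⌊2.7073⌋ + 1 = 3
Check: 3·12.64 = 37.92 > 34.22, while 2·12.64 = 25.28 ≤ 34.22

Final: 3 servers


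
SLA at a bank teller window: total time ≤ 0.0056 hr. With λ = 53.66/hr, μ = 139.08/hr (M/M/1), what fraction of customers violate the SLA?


W ~ Exponential(μ−λ) for M/M/1.
μ − λ = 139.08 − 53.66 = 85.4200
P(W > t) = e^{−(μ−λ)t} = e^{−0.4784} = 0.619804

Final: 0.619804


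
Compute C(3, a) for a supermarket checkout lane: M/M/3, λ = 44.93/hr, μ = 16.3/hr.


a = λ/μ = 2.7564; ρ = a/3 = 0.9188
P₀ = 0.019782 (from M/M/c formula)
C(c,a) = [a^c/(c!(1−ρ))]·P₀ = [20.94336/(6·0.08119)]·0.019782
= 42.99456·0.019782 = 0.850536

Final: 0.850536


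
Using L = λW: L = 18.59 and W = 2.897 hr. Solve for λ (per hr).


λ = L/W = 18.59/2.897 = 6.4170 /hr

Final: 6.4170 /hr


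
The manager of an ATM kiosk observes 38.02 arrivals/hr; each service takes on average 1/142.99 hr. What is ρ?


ρ = λ/μ = 38.02/142.99 = 0.2659

Final: 0.2659


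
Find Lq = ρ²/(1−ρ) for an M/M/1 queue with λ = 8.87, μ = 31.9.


ρ = 8.87/31.9 = 0.2781
Lq = ρ²/(1−ρ) = 0.07732/0.7219 = 0.1071

Final: 0.1071


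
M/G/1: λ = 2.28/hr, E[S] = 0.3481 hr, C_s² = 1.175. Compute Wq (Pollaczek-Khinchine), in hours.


ρ = λ·E[S] = 2.28·0.3481 = 0.7937
E[S²] = E[S]²(1+C_s²) = 0.3481²·(1+1.175) = 0.263553
Wq = λ·E[S²]/(2(1−ρ)) = 2.28·0.263553/(2·0.2063) = 1.45615 hr

Final: 1.45615 hr


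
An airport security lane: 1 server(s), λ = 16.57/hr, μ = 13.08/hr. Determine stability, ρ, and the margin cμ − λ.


Total capacity cμ = 1·13.08 = 13.08/hr
ρ = λ/(cμ) = 16.57/13.08 = 1.2668
Stable ⇔ ρ < 1: NO
Spare capacity = cμ − λ = 13.08 − 16.57 = -3.49/hr

Final: ρ = 1.2668; unstable; margin = -3.49/hr


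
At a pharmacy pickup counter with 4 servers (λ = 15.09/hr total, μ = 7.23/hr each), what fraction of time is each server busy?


ρ = λ/(cμ) = 15.09/(4·7.23) = 15.09/28.92 = 0.5218

Final: 0.5218


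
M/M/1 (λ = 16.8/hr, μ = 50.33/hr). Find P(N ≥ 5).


ρ = 16.8/50.33 = 0.3338
P(N ≥ n) = ρ^n = 0.3338^5 = 0.004144

Final: 0.004144


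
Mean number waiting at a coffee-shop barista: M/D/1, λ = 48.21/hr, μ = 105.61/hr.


ρ = 48.21/105.61 = 0.4565
M/D/1: Lq = ρ²/(2(1−ρ)) = 0.2084/(2·0.5435) = 0.19170

Final: 0.19170


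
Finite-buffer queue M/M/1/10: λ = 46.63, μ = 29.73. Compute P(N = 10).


ρ = λ/μ = 46.63/29.73 = 1.5684
P_K = (1−ρ)ρ^K/(1−ρ^(K+1)) = (-0.5684·90.095907)/(1 − 141.310870)
= -51.214962/-140.310870 = 0.365011

Final: 0.365011


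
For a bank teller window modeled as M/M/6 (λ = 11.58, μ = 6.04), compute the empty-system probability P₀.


a = λ/μ = 11.58/6.04 = 1.9172; ρ = a/c = 0.3195
Σ_{k=0}^{5} a^k/k! (terms k=0..5) = 1.00000 + 1.91722 + 1.83786 + 1.17453 + 0.56296 + 0.21586 = 6.70843
Tail: a^6/(6!(1−ρ)) = 49.66263/(720·0.6805) = 0.10137
P₀ = 1/(6.70843 + 0.10137) = 1/6.80980 = 0.146847

Final: 0.146847


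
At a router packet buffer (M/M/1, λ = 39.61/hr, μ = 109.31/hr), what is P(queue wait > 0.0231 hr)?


ρ = 39.61/109.31 = 0.3624
P(Wq > t) = ρ·e^{−(μ−λ)t} = 0.3624·e^{−1.6101}
= 0.3624·0.199874 = 0.072427

Final: 0.072427


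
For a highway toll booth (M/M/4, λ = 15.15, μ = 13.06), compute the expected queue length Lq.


a = λ/μ = 1.1600; ρ = a/4 = 0.2900
P₀ = 0.312568
Lq = P₀·a^c·ρ / (c!·(1−ρ)²) = 0.312568·1.81083·0.2900/(24·0.50409)
= 0.01357

Final: 0.01357


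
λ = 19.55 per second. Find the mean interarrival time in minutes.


Mean interarrival time = 1/λ = 1/19.55 second = 0.05115 second
In minutes: 0.05115 × 0.0166667 = 0.0008525 min

Final: 0.0008525 min


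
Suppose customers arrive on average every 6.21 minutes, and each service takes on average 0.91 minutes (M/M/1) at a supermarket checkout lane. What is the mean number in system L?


λ = 60/6.21 = 9.6618 /hr
μ = 60/0.91 = 65.9341 /hr
ρ = λ/μ = 9.6618/65.9341 = 0.1465
L = ρ/(1−ρ) = 0.1465/0.8535 = 0.1717

Final: 0.1717


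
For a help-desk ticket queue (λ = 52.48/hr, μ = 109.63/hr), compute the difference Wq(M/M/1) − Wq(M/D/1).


ρ = 52.48/109.63 = 0.4787
Wq(M/M/1) = ρ/(μ−λ) = 0.4787/57.15 = 0.008376 hr
Wq(M/D/1) = ρ/(2(μ−λ)) = 0.004188 hr
Savings = 0.008376 − 0.004188 = 0.004188 hr

Final: 0.004188 hr


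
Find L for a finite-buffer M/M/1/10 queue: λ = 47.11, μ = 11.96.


ρ = 47.11/11.96 = 3.9390
L = ρ[1 − (K+1)ρ^K + Kρ^(K+1)] / [(1−ρ)(1−ρ^(K+1))]
Numerator: 3.9390·(1 − 11·899123.286921 + 10·3541613.549068) = 100545109.662267
Denominator: (-2.9390)·(-3541612.549068) = 10408668.988274
L = 100545109.662267/10408668.988274 = 9.6597

Final: 9.6597


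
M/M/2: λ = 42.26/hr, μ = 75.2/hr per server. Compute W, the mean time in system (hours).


a = 0.5620; ρ = 0.2810; P₀ = 0.561300
Lq = P₀·a^c·ρ/(c!(1−ρ)²) = 0.04817
Wq = Lq/λ = 0.04817/42.26 = 0.001140 hr
W = Wq + 1/μ = 0.001140 + 0.01330 = 0.01444 hr

Final: 0.01444 hr


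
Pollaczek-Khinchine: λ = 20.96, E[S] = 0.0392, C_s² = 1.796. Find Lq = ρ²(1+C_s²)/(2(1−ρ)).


ρ = λ·E[S] = 20.96·0.0392 = 0.8216
Lq = ρ²(1+C_s²)/(2(1−ρ)) = 0.6751·(1+1.796)/(2·0.1784)
= 0.6751·2.7960/0.3567 = 5.29109

Final: 5.29109


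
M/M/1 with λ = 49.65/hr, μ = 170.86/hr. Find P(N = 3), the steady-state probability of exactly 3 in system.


ρ = 49.65/170.86 = 0.2906
P_n = (1−ρ)·ρ^n = (1 − 0.2906)·0.2906^3 = 0.7094·0.024538 = 0.017407

Final: 0.017407


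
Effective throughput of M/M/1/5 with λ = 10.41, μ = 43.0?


ρ = 0.2421; P_K = (1−ρ)ρ^5/(1−ρ^6) = 0.0006304
λ_eff = λ(1 − P_K) = 10.41·(1 − 0.0006304) = 10.41·0.999370 = 10.4034 /hr

Final: 10.4034 /hr


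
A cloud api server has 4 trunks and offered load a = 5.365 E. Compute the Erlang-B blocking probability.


B(c,a) = (a^c/c!) / Σ_{k=0}^{c} a^k/k!
a^4/4! = 34.519752
Σ terms (k=0..4): 1.00000 + 5.36500 + 14.39161 + 25.73700 + 34.51975 = 81.013365
B = 34.519752/81.013365 = 0.426099

Final: 0.426099


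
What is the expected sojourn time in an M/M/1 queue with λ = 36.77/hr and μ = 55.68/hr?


W = 1/(μ−λ) = 1/(55.68 − 36.77) = 1/18.91 = 0.05288 hr

Final: 0.05288 hr


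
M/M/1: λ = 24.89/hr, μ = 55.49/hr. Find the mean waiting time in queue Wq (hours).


ρ = 24.89/55.49 = 0.4485
Wq = ρ/(μ−λ) = 0.4485/(55.49 − 24.89) = 0.4485/30.60 = 0.01466 hr

Final: 0.01466 hr


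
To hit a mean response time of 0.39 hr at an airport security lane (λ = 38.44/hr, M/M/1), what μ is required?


W = 1/(μ−λ) ⇒ μ − λ = 1/W = 1/0.39 = 2.5641
μ = λ + 1/W = 38.44 + 2.5641 = 41.0041 per hr

Final: 41.0041 /hr


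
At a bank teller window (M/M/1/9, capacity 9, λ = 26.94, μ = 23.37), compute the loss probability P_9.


ρ = λ/μ = 26.94/23.37 = 1.1528
P_K = (1−ρ)ρ^K/(1−ρ^(K+1)) = (-0.1528·3.594595)/(1 − 4.143705)
= -0.549110/-3.143705 = 0.174670

Final: 0.174670


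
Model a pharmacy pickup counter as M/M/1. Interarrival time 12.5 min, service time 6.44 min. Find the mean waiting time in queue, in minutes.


λ = 60/12.5 = 4.8000 /hr
μ = 60/6.44 = 9.3168 /hr
ρ = λ/μ = 4.8000/9.3168 = 0.5152
Wq = ρ/(μ−λ) = 0.5152/(9.3168−4.8000) = 0.11406 hr
In minutes: 0.11406·60 = 6.844 min

Final: 6.844 min


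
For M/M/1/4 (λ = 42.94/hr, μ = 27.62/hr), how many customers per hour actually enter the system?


ρ = 1.5547; P_K = (1−ρ)ρ^4/(1−ρ^5) = 0.400920
λ_eff = λ(1 − P_K) = 42.94·(1 − 0.400920) = 42.94·0.599080 = 25.7245 /hr

Final: 25.7245 /hr


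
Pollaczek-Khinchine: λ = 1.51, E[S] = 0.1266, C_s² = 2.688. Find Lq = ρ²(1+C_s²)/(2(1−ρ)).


ρ = λ·E[S] = 1.51·0.1266 = 0.1912
Lq = ρ²(1+C_s²)/(2(1−ρ)) = 0.03654·(1+2.688)/(2·0.8088)
= 0.03654·3.6880/1.6177 = 0.08331

Final: 0.08331


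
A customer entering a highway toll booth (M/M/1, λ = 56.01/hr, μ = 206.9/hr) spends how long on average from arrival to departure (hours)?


W = 1/(μ−λ) = 1/(206.9 − 56.01) = 1/150.89 = 0.006627 hr

Final: 0.006627 hr


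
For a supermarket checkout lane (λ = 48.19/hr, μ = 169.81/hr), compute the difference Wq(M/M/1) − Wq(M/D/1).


ρ = 48.19/169.81 = 0.2838
Wq(M/M/1) = ρ/(μ−λ) = 0.2838/121.62 = 0.002333 hr
Wq(M/D/1) = ρ/(2(μ−λ)) = 0.001167 hr
Savings = 0.002333 − 0.001167 = 0.001167 hr

Final: 0.001167 hr


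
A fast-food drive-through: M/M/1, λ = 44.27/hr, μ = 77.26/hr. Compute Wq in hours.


ρ = 44.27/77.26 = 0.5730
Wq = ρ/(μ−λ) = 0.5730/(77.26 − 44.27) = 0.5730/32.99 = 0.01737 hr

Final: 0.01737 hr


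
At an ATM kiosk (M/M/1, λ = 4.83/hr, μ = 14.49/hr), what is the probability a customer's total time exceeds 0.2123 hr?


W ~ Exponential(μ−λ) for M/M/1.
μ − λ = 14.49 − 4.83 = 9.6600
P(W > t) = e^{−(μ−λ)t} = e^{−2.0508} = 0.128630

Final: 0.128630


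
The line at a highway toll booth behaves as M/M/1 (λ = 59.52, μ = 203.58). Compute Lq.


ρ = 59.52/203.58 = 0.2924
Lq = ρ²/(1−ρ) = 0.08548/0.7076 = 0.1208

Final: 0.1208


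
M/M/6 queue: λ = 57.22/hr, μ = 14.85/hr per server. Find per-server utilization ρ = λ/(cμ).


ρ = λ/(cμ) = 57.22/(6·14.85) = 57.22/89.10 = 0.6422

Final: 0.6422


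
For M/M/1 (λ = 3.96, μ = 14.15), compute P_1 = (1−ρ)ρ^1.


ρ = 3.96/14.15 = 0.2799
P_n = (1−ρ)·ρ^n = (1 − 0.2799)·0.2799^1 = 0.7201·0.279859 = 0.201538

Final: 0.201538


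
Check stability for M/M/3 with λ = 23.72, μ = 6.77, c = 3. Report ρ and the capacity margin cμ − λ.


Total capacity cμ = 3·6.77 = 20.31/hr
ρ = λ/(cμ) = 23.72/20.31 = 1.1679
Stable ⇔ ρ < 1: NO
Spare capacity = cμ − λ = 20.31 − 23.72 = -3.41/hr

Final: ρ = 1.1679; unstable; margin = -3.41/hr


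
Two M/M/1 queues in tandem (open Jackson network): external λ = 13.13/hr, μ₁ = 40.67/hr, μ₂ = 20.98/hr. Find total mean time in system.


Each node sees arrival rate λ = 13.13/hr (tandem ⇒ throughput preserved).
W₁ = 1/(μ₁−λ) = 1/(40.67−13.13) = 0.03631 hr
W₂ = 1/(μ₂−λ) = 1/(20.98−13.13) = 0.12739 hr
W_total = W₁ + W₂ = 0.03631 + 0.12739 = 0.16370 hr

Final: 0.16370 hr


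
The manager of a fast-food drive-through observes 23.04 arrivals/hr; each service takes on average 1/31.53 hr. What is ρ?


ρ = λ/μ = 23.04/31.53 = 0.7307

Final: 0.7307


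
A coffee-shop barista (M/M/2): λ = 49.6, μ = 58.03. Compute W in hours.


a = 0.8547; ρ = 0.4274; P₀ = 0.401183
Lq = P₀·a^c·ρ/(c!(1−ρ)²) = 0.19099
Wq = Lq/λ = 0.19099/49.6 = 0.003851 hr
W = Wq + 1/μ = 0.003851 + 0.01723 = 0.02108 hr

Final: 0.02108 hr


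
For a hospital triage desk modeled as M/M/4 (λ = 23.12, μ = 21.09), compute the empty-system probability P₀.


a = λ/μ = 23.12/21.09 = 1.0963; ρ = a/c = 0.2741
Σ_{k=0}^{3} a^k/k! (terms k=0..3) = 1.00000 + 1.09625 + 0.60089 + 0.21957 = 2.91672
Tail: a^4/(4!(1−ρ)) = 1.44426/(24·0.7259) = 0.08290
P₀ = 1/(2.91672 + 0.08290) = 1/2.99961 = 0.333376

Final: 0.333376


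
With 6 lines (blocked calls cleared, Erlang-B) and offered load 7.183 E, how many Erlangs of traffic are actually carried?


B(6,7.183) = 0.342622 (Erlang-B)
Carried load = a(1 − B) = 7.183·(1 − 0.342622) = 7.183·0.657378 = 4.7219 E

Final: 4.7219 Erlangs


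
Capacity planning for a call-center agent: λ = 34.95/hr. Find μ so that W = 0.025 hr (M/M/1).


W = 1/(μ−λ) ⇒ μ − λ = 1/W = 1/0.025 = 40.0000
μ = λ + 1/W = 34.95 + 40.0000 = 74.9500 per hr

Final: 74.9500 /hr


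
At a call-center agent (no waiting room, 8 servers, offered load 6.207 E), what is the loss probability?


B(c,a) = (a^c/c!) / Σ_{k=0}^{c} a^k/k!
a^8/8! = 54.642862
Σ terms (k=0..8): 1.00000 + 6.20700 + 19.26342 + 39.85603 + 61.84659 + 76.77635 + 79.42514 + 70.42740 + 54.64286 = 409.444794
B = 54.642862/409.444794 = 0.133456

Final: 0.133456


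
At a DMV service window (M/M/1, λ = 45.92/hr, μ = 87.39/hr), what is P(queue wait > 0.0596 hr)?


ρ = 45.92/87.39 = 0.5255
P(Wq > t) = ρ·e^{−(μ−λ)t} = 0.5255·e^{−2.4716}
= 0.5255·0.084449 = 0.044374

Final: 0.044374


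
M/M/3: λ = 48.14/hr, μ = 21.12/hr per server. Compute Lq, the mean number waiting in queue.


a = λ/μ = 2.2794; ρ = a/3 = 0.7598
P₀ = 0.070954
Lq = P₀·a^c·ρ / (c!·(1−ρ)²) = 0.070954·11.84231·0.7598/(6·0.05770)
= 1.84398

Final: 1.84398


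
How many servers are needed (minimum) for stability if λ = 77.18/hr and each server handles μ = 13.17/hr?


Stability requires cμ > λ ⇔ c > λ/μ.
λ/μ = 77.18/13.17 = 5.8603
Minimum integer c = ⌊5.8603⌋ + 1 = 6
Check: 6·13.17 = 79.02 > 77.18, while 5·13.17 = 65.85 ≤ 77.18

Final: 6 servers


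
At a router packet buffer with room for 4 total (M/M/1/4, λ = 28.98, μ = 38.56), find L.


ρ = 28.98/38.56 = 0.7516
L = ρ[1 − (K+1)ρ^K + Kρ^(K+1)] / [(1−ρ)(1−ρ^(K+1))]
Numerator: 0.7516·(1 − 5·0.319040 + 4·0.239777) = 0.273495
Denominator: (0.2484)·(0.760223) = 0.188873
L = 0.273495/0.188873 = 1.4480

Final: 1.4480


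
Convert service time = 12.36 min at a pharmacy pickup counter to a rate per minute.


μ = 1/(service time) in consistent units.
1 minute = 1 min, so μ = 1/12.36 = 0.08091 per minute

Final: 0.08091 /min


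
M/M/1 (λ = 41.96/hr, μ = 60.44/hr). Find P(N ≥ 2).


ρ = 41.96/60.44 = 0.6942
P(N ≥ n) = ρ^n = 0.6942^2 = 0.481972

Final: 0.481972


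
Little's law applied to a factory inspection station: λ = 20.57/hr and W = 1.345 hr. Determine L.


L = λW = 20.57·1.345 = 27.6667

Final: 27.6667


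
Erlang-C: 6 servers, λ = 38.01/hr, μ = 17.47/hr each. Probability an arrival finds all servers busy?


a = λ/μ = 2.1757; ρ = a/6 = 0.3626
P₀ = 0.113246 (from M/M/c formula)
C(c,a) = [a^c/(c!(1−ρ))]·P₀ = [106.07909/(720·0.6374)]·0.113246
= 0.23115·0.113246 = 0.026177

Final: 0.026177


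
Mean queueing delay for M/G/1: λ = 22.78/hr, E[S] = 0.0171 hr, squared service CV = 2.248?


ρ = λ·E[S] = 22.78·0.0171 = 0.3895
E[S²] = E[S]²(1+C_s²) = 0.0171²·(1+2.248) = 0.0009497
Wq = λ·E[S²]/(2(1−ρ)) = 22.78·0.0009497/(2·0.6105) = 0.01772 hr

Final: 0.01772 hr


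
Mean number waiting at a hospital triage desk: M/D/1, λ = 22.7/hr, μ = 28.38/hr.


ρ = 22.7/28.38 = 0.7999
M/D/1: Lq = ρ²/(2(1−ρ)) = 0.6398/(2·0.2001) = 1.59831

Final: 1.59831


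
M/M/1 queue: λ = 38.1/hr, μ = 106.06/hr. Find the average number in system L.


ρ = λ/μ = 38.1/106.06 = 0.3592
L = ρ/(1−ρ) = 0.3592/(1 − 0.3592) = 0.3592/0.6408 = 0.5606

Final: 0.5606


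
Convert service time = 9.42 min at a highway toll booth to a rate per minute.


μ = 1/(service time) in consistent units.
1 minute = 1 min, so μ = 1/9.42 = 0.1062 per minute

Final: 0.1062 /min


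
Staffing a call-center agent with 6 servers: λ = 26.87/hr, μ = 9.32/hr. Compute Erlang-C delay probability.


a = λ/μ = 2.8830; ρ = a/6 = 0.4805
P₀ = 0.055228 (from M/M/c formula)
C(c,a) = [a^c/(c!(1−ρ))]·P₀ = [574.26259/(720·0.5195)]·0.055228
= 1.53532·0.055228 = 0.084792

Final: 0.084792


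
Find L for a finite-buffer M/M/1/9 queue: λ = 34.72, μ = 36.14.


ρ = 34.72/36.14 = 0.9607
L = ρ[1 − (K+1)ρ^K + Kρ^(K+1)] / [(1−ρ)(1−ρ^(K+1))]
Numerator: 0.9607·(1 − 10·0.697147 + 9·0.669755) = 0.054112
Denominator: (0.03929)·(0.330245) = 0.012976
L = 0.054112/0.012976 = 4.1702

Final: 4.1702


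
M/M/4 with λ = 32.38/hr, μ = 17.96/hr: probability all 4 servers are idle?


a = λ/μ = 32.38/17.96 = 1.8029; ρ = a/c = 0.4507
Σ_{k=0}^{3} a^k/k! (terms k=0..3) = 1.00000 + 1.80290 + 1.62522 + 0.97670 = 5.40481
Tail: a^4/(4!(1−ρ)) = 10.56531/(24·0.5493) = 0.80146
P₀ = 1/(5.40481 + 0.80146) = 1/6.20627 = 0.161127

Final: 0.161127


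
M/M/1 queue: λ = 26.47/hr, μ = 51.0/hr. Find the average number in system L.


ρ = λ/μ = 26.47/51.0 = 0.5190
L = ρ/(1−ρ) = 0.5190/(1 − 0.5190) = 0.5190/0.4810 = 1.0791

Final: 1.0791


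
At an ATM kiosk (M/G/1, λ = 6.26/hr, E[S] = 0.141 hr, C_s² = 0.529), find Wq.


ρ = λ·E[S] = 6.26·0.141 = 0.8827
E[S²] = E[S]²(1+C_s²) = 0.141²·(1+0.529) = 0.030398
Wq = λ·E[S²]/(2(1−ρ)) = 6.26·0.030398/(2·0.1173) = 0.81086 hr

Final: 0.81086 hr


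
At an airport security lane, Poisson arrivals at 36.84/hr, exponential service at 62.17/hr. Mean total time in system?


W = 1/(μ−λ) = 1/(62.17 − 36.84) = 1/25.33 = 0.03948 hr

Final: 0.03948 hr


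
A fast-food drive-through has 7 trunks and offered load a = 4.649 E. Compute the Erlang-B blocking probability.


B(c,a) = (a^c/c!) / Σ_{k=0}^{c} a^k/k!
a^7/7! = 9.312929
Σ terms (k=0..7): 1.00000 + 4.64900 + 10.80660 + 16.74663 + 19.46377 + 18.09741 + 14.02248 + 9.31293 = 94.098818
B = 9.312929/94.098818 = 0.098970

Final: 0.098970


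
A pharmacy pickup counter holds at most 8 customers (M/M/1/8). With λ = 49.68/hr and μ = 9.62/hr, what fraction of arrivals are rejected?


ρ = λ/μ = 49.68/9.62 = 5.1642
P_K = (1−ρ)ρ^K/(1−ρ^(K+1)) = (-4.1642·505885.371253)/(1 − 2612514.058614)
= -2106628.687361/-2612513.058614 = 0.806361

Final: 0.806361


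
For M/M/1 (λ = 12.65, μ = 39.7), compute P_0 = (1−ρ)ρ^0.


ρ = 12.65/39.7 = 0.3186
P_n = (1−ρ)·ρ^n = (1 − 0.3186)·0.3186^0 = 0.6814·1.000000 = 0.681360

Final: 0.681360


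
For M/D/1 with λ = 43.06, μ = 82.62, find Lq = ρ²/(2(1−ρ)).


ρ = 43.06/82.62 = 0.5212
M/D/1: Lq = ρ²/(2(1−ρ)) = 0.2716/(2·0.4788) = 0.28365

Final: 0.28365


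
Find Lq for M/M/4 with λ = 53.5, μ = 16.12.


a = λ/μ = 3.3189; ρ = a/4 = 0.8297
P₀ = 0.021927
Lq = P₀·a^c·ρ / (c!·(1−ρ)²) = 0.021927·121.32631·0.8297/(24·0.02900)
= 3.17172

Final: 3.17172


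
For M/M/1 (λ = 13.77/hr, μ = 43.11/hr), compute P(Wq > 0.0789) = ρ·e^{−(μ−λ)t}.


ρ = 13.77/43.11 = 0.3194
P(Wq > t) = ρ·e^{−(μ−λ)t} = 0.3194·e^{−2.3149}
= 0.3194·0.098773 = 0.031550

Final: 0.031550


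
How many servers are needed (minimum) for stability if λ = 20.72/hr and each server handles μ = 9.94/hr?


Stability requires cμ > λ ⇔ c > λ/μ.
λ/μ = 20.72/9.94 = 2.0845
Minimum integer c = ⌊2.0845⌋ + 1 = 3
Check: 3·9.94 = 29.82 > 20.72, while 2·9.94 = 19.88 ≤ 20.72

Final: 3 servers


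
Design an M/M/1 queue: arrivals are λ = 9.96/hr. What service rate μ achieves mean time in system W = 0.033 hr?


W = 1/(μ−λ) ⇒ μ − λ = 1/W = 1/0.033 = 30.3030
μ = λ + 1/W = 9.96 + 30.3030 = 40.2630 per hr

Final: 40.2630 /hr


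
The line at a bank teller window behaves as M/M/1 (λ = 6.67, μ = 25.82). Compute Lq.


ρ = 6.67/25.82 = 0.2583
Lq = ρ²/(1−ρ) = 0.06673/0.7417 = 0.08998

Final: 0.08998


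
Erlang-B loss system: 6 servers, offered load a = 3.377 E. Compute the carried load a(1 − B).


B(6,3.377) = 0.074537 (Erlang-B)
Carried load = a(1 − B) = 3.377·(1 − 0.074537) = 3.377·0.925463 = 3.1253 E

Final: 3.1253 Erlangs


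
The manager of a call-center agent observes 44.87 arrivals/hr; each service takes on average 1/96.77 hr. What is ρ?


ρ = λ/μ = 44.87/96.77 = 0.4637

Final: 0.4637


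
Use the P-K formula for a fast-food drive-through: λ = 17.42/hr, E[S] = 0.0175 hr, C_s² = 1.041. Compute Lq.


ρ = λ·E[S] = 17.42·0.0175 = 0.3049
Lq = ρ²(1+C_s²)/(2(1−ρ)) = 0.09293·(1+1.041)/(2·0.6951)
= 0.09293·2.0410/1.3903 = 0.13643

Final: 0.13643


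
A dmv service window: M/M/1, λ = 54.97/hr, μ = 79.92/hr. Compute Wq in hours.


ρ = 54.97/79.92 = 0.6878
Wq = ρ/(μ−λ) = 0.6878/(79.92 − 54.97) = 0.6878/24.95 = 0.02757 hr

Final: 0.02757 hr


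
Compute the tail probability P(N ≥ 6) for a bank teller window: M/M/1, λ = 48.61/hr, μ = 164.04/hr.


ρ = 48.61/164.04 = 0.2963
P(N ≥ n) = ρ^n = 0.2963^6 = 0.0006771

Final: 0.0006771


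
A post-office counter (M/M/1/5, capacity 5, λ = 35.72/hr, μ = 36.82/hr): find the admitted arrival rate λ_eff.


ρ = 0.9701; P_K = (1−ρ)ρ^5/(1−ρ^6) = 0.154289
λ_eff = λ(1 − P_K) = 35.72·(1 − 0.154289) = 35.72·0.845711 = 30.2088 /hr

Final: 30.2088 /hr


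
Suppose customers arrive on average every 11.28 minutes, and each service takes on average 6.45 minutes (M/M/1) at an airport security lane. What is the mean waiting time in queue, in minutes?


λ = 60/11.28 = 5.3191 /hr
μ = 60/6.45 = 9.3023 /hr
ρ = λ/μ = 5.3191/9.3023 = 0.5718
Wq = ρ/(μ−λ) = 0.5718/(9.3023−5.3191) = 0.14356 hr
In minutes: 0.14356·60 = 8.613 min

Final: 8.613 min


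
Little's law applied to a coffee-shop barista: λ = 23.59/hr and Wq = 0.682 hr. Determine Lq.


Lq = λWq = 23.59·0.682 = 16.0884

Final: 16.0884


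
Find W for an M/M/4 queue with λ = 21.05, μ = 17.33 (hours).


a = 1.2147; ρ = 0.3037; P₀ = 0.295745
Lq = P₀·a^c·ρ/(c!(1−ρ)²) = 0.01680
Wq = Lq/λ = 0.01680/21.05 = 0.0007980 hr
W = Wq + 1/μ = 0.0007980 + 0.05770 = 0.05850 hr

Final: 0.05850 hr


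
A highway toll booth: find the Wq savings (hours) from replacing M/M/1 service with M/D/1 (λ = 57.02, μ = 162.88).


ρ = 57.02/162.88 = 0.3501
Wq(M/M/1) = ρ/(μ−λ) = 0.3501/105.86 = 0.003307 hr
Wq(M/D/1) = ρ/(2(μ−λ)) = 0.001653 hr
Savings = 0.003307 − 0.001653 = 0.001653 hr

Final: 0.001653 hr


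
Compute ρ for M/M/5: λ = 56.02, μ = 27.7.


ρ = λ/(cμ) = 56.02/(5·27.7) = 56.02/138.50 = 0.4045

Final: 0.4045


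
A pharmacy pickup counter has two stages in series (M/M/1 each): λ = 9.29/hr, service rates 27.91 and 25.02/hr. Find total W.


Each node sees arrival rate λ = 9.29/hr (tandem ⇒ throughput preserved).
W₁ = 1/(μ₁−λ) = 1/(27.91−9.29) = 0.05371 hr
W₂ = 1/(μ₂−λ) = 1/(25.02−9.29) = 0.06357 hr
W_total = W₁ + W₂ = 0.05371 + 0.06357 = 0.11728 hr

Final: 0.11728 hr


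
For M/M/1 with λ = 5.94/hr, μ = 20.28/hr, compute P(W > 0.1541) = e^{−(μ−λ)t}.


W ~ Exponential(μ−λ) for M/M/1.
μ − λ = 20.28 − 5.94 = 14.3400
P(W > t) = e^{−(μ−λ)t} = e^{−2.2098} = 0.109723

Final: 0.109723


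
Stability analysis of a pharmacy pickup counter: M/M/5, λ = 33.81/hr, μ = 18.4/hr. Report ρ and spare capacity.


Total capacity cμ = 5·18.4 = 92.00/hr
ρ = λ/(cμ) = 33.81/92.00 = 0.3675
Stable ⇔ ρ < 1: YES
Spare capacity = cμ − λ = 92.00 − 33.81 = 58.19/hr

Final: ρ = 0.3675; stable; margin = 58.19/hr


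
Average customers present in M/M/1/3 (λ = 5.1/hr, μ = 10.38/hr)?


ρ = 5.1/10.38 = 0.4913
L = ρ[1 − (K+1)ρ^K + Kρ^(K+1)] / [(1−ρ)(1−ρ^(K+1))]
Numerator: 0.4913·(1 − 4·0.118609 + 3·0.058276) = 0.344123
Denominator: (0.5087)·(0.941724) = 0.479027
L = 0.344123/0.479027 = 0.7184

Final: 0.7184


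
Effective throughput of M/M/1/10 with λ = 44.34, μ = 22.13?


ρ = 2.0036; P_K = (1−ρ)ρ^10/(1−ρ^11) = 0.501142
λ_eff = λ(1 − P_K) = 44.34·(1 − 0.501142) = 44.34·0.498858 = 22.1194 /hr

Final: 22.1194 /hr


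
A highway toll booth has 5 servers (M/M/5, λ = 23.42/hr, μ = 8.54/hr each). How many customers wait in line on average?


a = λ/μ = 2.7424; ρ = a/5 = 0.5485
P₀ = 0.061883
Lq = P₀·a^c·ρ / (c!·(1−ρ)²) = 0.061883·155.11189·0.5485/(120·0.20387)
= 0.21520

Final: 0.21520


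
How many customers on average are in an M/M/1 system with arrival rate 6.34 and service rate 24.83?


ρ = λ/μ = 6.34/24.83 = 0.2553
L = ρ/(1−ρ) = 0.2553/(1 − 0.2553) = 0.2553/0.7447 = 0.3429

Final: 0.3429


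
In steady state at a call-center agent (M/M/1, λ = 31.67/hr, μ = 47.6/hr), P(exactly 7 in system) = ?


ρ = 31.67/47.6 = 0.6653
P_n = (1−ρ)·ρ^n = (1 − 0.6653)·0.6653^7 = 0.3347·0.057715 = 0.019315

Final: 0.019315


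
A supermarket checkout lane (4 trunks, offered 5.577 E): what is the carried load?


B(4,5.577) = 0.441264 (Erlang-B)
Carried load = a(1 − B) = 5.577·(1 − 0.441264) = 5.577·0.558736 = 3.1161 E

Final: 3.1161 Erlangs


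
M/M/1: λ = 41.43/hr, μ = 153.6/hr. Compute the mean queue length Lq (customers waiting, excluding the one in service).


ρ = 41.43/153.6 = 0.2697
Lq = ρ²/(1−ρ) = 0.07275/0.7303 = 0.09962

Final: 0.09962


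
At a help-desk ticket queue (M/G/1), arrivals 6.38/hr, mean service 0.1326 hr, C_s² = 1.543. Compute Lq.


ρ = λ·E[S] = 6.38·0.1326 = 0.8460
Lq = ρ²(1+C_s²)/(2(1−ρ)) = 0.7157·(1+1.543)/(2·0.1540)
= 0.7157·2.5430/0.3080 = 5.90868

Final: 5.90868


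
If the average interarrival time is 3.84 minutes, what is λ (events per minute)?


λ = 1/(interarrival time) in consistent units.
1 minute = 1 min, so λ = 1/3.84 = 0.2604 per minute

Final: 0.2604 /min
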